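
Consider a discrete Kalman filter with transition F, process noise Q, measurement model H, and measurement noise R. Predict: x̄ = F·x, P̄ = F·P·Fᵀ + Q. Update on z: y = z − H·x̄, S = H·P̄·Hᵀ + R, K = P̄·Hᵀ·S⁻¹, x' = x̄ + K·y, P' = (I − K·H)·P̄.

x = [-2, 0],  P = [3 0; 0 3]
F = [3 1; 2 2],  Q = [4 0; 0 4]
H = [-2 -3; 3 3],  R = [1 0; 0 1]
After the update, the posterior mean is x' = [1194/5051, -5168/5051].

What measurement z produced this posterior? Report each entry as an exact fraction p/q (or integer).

z = [3, -2]

x̄ = F·x = [-6, -4]
P̄ = F·P·Fᵀ + Q = [34 24; 24 28]
S = H·P̄·Hᵀ + R = [677 -816; -816 991]
K = P̄·Hᵀ·S⁻¹ = [3244/5051 3558/5051; -3516/5051 -2100/5051]
x' − x̄ = [31500/5051, 15036/5051] = K·y
y = (KᵀK)⁻¹·Kᵀ·(x' − x̄) = [-21, 28]
z = y + H·x̄ = [-21, 28] + [24, -30] = [3, -2]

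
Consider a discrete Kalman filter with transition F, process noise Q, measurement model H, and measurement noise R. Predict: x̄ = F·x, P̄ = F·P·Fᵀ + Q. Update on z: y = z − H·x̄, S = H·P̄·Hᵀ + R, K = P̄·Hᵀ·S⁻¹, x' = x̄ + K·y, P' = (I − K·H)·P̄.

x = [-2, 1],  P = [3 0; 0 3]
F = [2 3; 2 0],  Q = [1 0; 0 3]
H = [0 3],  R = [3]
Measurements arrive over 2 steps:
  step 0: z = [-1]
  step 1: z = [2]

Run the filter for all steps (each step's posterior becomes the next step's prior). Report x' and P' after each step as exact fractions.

step 0: x' = [43/23, -19/46], P' = [704/23 6/23; 6/23 15/46]
step 1: x' = [-4593/8678, 2928/4339], P' = [62857/8678 1426/4339; 1426/4339 2885/8678]

step 0: x̄ = F·x = [-1, -4]
step 0: P̄ = F·P·Fᵀ + Q = [40 12; 12 15]
step 0: y = z − H·x̄ = [11]
step 0: S = H·P̄·Hᵀ + R = [138]
step 0: K = P̄·Hᵀ·S⁻¹ = [6/23; 15/46]
step 0: x' = x̄ + K·y = [43/23, -19/46]
step 0: P' = (I − K·H)·P̄ = [704/23 6/23; 6/23 15/46]
step 1: x̄ = F·x = [5/2, 86/23]
step 1: P̄ = F·P·Fᵀ + Q = [259/2 124; 124 2885/23]
step 1: y = z − H·x̄ = [-212/23]
step 1: S = H·P̄·Hᵀ + R = [26034/23]
step 1: K = P̄·Hᵀ·S⁻¹ = [1426/4339; 2885/8678]
step 1: x' = x̄ + K·y = [-4593/8678, 2928/4339]
step 1: P' = (I − K·H)·P̄ = [62857/8678 1426/4339; 1426/4339 2885/8678]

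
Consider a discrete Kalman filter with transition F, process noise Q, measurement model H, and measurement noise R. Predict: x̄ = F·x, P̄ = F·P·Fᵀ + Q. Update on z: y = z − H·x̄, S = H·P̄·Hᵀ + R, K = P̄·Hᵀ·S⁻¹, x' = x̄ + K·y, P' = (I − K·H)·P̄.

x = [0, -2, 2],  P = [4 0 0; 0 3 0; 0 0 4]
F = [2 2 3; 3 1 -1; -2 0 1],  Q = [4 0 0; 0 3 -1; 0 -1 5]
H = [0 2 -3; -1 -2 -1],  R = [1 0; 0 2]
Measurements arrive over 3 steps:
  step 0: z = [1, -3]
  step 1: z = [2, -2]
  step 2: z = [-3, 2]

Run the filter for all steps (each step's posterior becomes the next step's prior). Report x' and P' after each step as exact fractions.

step 0: x̄ = F·x = [2, -4, 2]
step 0: P̄ = F·P·Fᵀ + Q = [68 18 -4; 18 46 -29; -4 -29 25]
step 0: y = z − H·x̄ = [15, -7]
step 0: S = H·P̄·Hᵀ + R = [758 -273; -273 227]
step 0: K = P̄·Hᵀ·S⁻¹ = [-16404/97537 -62696/97537; 18520/97537 -12531/97537; -20090/97537 -8263/97537]
step 0: x' = x̄ + K·y = [387886/97537, -24631/97537, -48435/97537]
step 0: P' = (I − K·H)·P̄ = [1150308/97537 -386394/97537 -252128/97537; -386394/97537 156611/97537 98234/97537; -252128/97537 98234/97537 72186/97537]
step 1: x̄ = F·x = [581205/97537, 1187462/97537, -824207/97537]
step 1: P̄ = F·P·Fᵀ + Q = [1329618/97537 2240698/97537 -1634118/97537; 2240698/97537 9872116/97537 -7461189/97537; -1634118/97537 -7461189/97537 6169615/97537]
step 1: y = z − H·x̄ = [-4652471/97537, 1936848/97537]
step 1: S = H·P̄·Hᵀ + R = [184646804/97537 -60208125/97537; -60208125/97537 23032571/97537]
step 1: K = P̄·Hᵀ·S⁻¹ = [-362438750/6437273107 -2114812882/6437273107; 982850692/6437273107 -1489963497/6437273107; -1482846384/6437273107 -973239623/6437273107]
step 1: x' = x̄ + K·y = [13651639777/6437273107, 1901842758/6437273107, -2991305597/6437273107]
step 1: P' = (I − K·H)·P̄ = [32057530442/6437273107 -10480769098/6437273107 -6866366482/6437273107; -10480769098/6437273107 5170617371/6437273107 3119461350/6437273107; -6866366482/6437273107 3119461350/6437273107 2573923028/6437273107]
step 2: x̄ = F·x = [22133048279/6437273107, 45848067686/6437273107, -30294585151/6437273107]
step 2: P̄ = F·P·Fᵀ + Q = [69017976564/6437273107 66173391502/6437273107 -44880887664/6437273107; 66173391502/6437273107 287648795302/6437273107 -211607211651/6437273107; -44880887664/6437273107 -211607211651/6437273107 190455876259/6437273107]
step 2: y = z − H·x̄ = [-201891710146/6437273107, 96409144714/6437273107]
step 2: S = H·P̄·Hᵀ + R = [5410421880458/6437273107 -1692645845031/6437273107; -1692645845031/6437273107 751446524321/6437273107]
step 2: K = P̄·Hᵀ·S⁻¹ = [-9979922134844/186506419802851 -61318695275908/186506419802851; 28231326844156/186506419802851 -43099161017889/186506419802851; -43097439863406/186506419802851 -28168558730249/186506419802851]
step 2: x' = x̄ + K·y = [35905913947863/186506419802851, -202549298004848/186506419802851, 52067787156327/186506419802851]
step 2: P' = (I − K·H)·P̄ = [922975091660708/186506419802851 -301374128182690/186506419802851 -197589444743512/186506419802851; -301374128182690/186506419802851 148868584687445/186506419802851 89835280843578/186506419802851; -197589444743512/186506419802851 89835280843578/186506419802851 74256000516854/186506419802851]

step 0: x' = [387886/97537, -24631/97537, -48435/97537], P' = [1150308/97537 -386394/97537 -252128/97537; -386394/97537 156611/97537 98234/97537; -252128/97537 98234/97537 72186/97537]
step 1: x' = [13651639777/6437273107, 1901842758/6437273107, -2991305597/6437273107], P' = [32057530442/6437273107 -10480769098/6437273107 -6866366482/6437273107; -10480769098/6437273107 5170617371/6437273107 3119461350/6437273107; -6866366482/6437273107 3119461350/6437273107 2573923028/6437273107]
step 2: x' = [35905913947863/186506419802851, -202549298004848/186506419802851, 52067787156327/186506419802851], P' = [922975091660708/186506419802851 -301374128182690/186506419802851 -197589444743512/186506419802851; -301374128182690/186506419802851 148868584687445/186506419802851 89835280843578/186506419802851; -197589444743512/186506419802851 89835280843578/186506419802851 74256000516854/186506419802851]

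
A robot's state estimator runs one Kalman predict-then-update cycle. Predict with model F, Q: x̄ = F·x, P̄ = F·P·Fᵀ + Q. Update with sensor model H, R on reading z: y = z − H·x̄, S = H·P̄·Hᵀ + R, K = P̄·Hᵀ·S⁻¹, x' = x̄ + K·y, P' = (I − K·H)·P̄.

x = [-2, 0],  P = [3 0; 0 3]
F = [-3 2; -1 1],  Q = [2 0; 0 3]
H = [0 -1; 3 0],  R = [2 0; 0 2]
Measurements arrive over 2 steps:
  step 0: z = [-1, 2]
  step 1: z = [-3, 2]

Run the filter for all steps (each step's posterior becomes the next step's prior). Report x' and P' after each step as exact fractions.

step 0: x̄ = F·x = [6, 2]
step 0: P̄ = F·P·Fᵀ + Q = [41 15; 15 9]
step 0: y = z − H·x̄ = [1, -16]
step 0: S = H·P̄·Hᵀ + R = [11 -45; -45 371]
step 0: K = P̄·Hᵀ·S⁻¹ = [-15/1028 339/1028; -657/1028 45/1028]
step 0: x' = x̄ + K·y = [729/1028, 679/1028]
step 0: P' = (I − K·H)·P̄ = [113/514 15/514; 15/514 657/514]
step 1: x̄ = F·x = [-829/1028, -25/514]
step 1: P̄ = F·P·Fᵀ + Q = [4493/514 789/257; 789/257 1141/257]
step 1: y = z − H·x̄ = [-1567/514, 4543/1028]
step 1: S = H·P̄·Hᵀ + R = [1655/257 -2367/257; -2367/257 41465/514]
step 1: K = P̄·Hᵀ·S⁻¹ = [-3156/223421 72267/223421; -140491/223421 9468/223421]
step 1: x' = x̄ + K·y = [148817/223421, 459281/223421]
step 1: P' = (I − K·H)·P̄ = [48178/223421 6312/223421; 6312/223421 280982/223421]

step 0: x' = [729/1028, 679/1028], P' = [113/514 15/514; 15/514 657/514]
step 1: x' = [148817/223421, 459281/223421], P' = [48178/223421 6312/223421; 6312/223421 280982/223421]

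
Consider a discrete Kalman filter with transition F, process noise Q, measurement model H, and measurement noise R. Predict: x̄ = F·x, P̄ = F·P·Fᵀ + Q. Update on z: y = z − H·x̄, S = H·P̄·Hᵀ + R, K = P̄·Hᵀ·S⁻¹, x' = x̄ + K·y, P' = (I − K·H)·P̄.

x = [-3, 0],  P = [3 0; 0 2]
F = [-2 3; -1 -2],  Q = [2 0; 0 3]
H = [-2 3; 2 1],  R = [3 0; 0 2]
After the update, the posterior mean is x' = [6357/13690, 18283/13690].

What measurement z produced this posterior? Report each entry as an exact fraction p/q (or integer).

z = [3, 2]

x̄ = F·x = [6, 3]
P̄ = F·P·Fᵀ + Q = [32 -6; -6 14]
S = H·P̄·Hᵀ + R = [329 -110; -110 120]
K = P̄·Hᵀ·S⁻¹ = [-173/1369 5031/13690; 335/1369 3299/13690]
x' − x̄ = [-75783/13690, -22787/13690] = K·y
y = (KᵀK)⁻¹·Kᵀ·(x' − x̄) = [6, -13]
z = y + H·x̄ = [6, -13] + [-3, 15] = [3, 2]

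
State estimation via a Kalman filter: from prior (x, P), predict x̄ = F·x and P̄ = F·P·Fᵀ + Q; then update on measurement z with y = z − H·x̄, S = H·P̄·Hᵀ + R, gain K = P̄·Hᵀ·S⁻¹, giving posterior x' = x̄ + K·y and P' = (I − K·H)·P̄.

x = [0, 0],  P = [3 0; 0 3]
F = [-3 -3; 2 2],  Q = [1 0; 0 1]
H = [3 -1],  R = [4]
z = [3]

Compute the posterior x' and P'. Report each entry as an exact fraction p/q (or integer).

x' = [603/740, -399/740]
P' = [299/740 93/740; 93/740 811/740]

x̄ = F·x = [0, 0]
P̄ = F·P·Fᵀ + Q = [55 -36; -36 25]
y = z − H·x̄ = [3]
S = H·P̄·Hᵀ + R = [740]
K = P̄·Hᵀ·S⁻¹ = [201/740; -133/740]
x' = x̄ + K·y = [603/740, -399/740]
P' = (I − K·H)·P̄ = [299/740 93/740; 93/740 811/740]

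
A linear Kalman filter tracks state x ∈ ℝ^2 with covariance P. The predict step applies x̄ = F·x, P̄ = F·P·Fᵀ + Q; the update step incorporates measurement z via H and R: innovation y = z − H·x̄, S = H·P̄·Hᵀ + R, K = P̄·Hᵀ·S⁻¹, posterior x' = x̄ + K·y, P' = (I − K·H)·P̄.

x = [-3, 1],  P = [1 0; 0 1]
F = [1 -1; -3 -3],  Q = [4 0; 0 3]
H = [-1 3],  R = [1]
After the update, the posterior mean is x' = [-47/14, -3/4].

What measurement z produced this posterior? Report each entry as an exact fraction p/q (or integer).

x̄ = F·x = [-4, 6]
P̄ = F·P·Fᵀ + Q = [6 0; 0 21]
S = H·P̄·Hᵀ + R = [196]
K = P̄·Hᵀ·S⁻¹ = [-3/98; 9/28]
x' − x̄ = [9/14, -27/4] = K·y
y = (KᵀK)⁻¹·Kᵀ·(x' − x̄) = [-21]
z = y + H·x̄ = [-21] + [22] = [1]

z = [1]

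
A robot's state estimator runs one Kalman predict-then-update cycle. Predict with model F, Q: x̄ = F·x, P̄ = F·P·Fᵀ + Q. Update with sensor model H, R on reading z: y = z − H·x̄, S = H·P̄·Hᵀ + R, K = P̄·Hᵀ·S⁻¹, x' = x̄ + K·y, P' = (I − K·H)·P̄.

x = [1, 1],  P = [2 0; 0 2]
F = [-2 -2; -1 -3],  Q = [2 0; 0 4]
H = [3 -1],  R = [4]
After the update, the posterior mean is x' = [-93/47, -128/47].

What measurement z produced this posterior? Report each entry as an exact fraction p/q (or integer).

z = [-3]

x̄ = F·x = [-4, -4]
P̄ = F·P·Fᵀ + Q = [18 16; 16 24]
S = H·P̄·Hᵀ + R = [94]
K = P̄·Hᵀ·S⁻¹ = [19/47; 12/47]
x' − x̄ = [95/47, 60/47] = K·y
y = (KᵀK)⁻¹·Kᵀ·(x' − x̄) = [5]
z = y + H·x̄ = [5] + [-8] = [-3]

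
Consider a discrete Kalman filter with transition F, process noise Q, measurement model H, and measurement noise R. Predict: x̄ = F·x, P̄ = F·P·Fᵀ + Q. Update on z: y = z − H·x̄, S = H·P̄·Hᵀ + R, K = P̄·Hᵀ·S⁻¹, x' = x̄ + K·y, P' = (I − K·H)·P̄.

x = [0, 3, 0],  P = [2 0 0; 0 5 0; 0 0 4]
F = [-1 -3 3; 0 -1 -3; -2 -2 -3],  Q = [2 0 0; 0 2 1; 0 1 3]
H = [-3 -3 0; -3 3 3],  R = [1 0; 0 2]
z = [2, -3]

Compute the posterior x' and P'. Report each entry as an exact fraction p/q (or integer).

x̄ = F·x = [-9, -3, -6]
P̄ = F·P·Fᵀ + Q = [85 -21 -2; -21 43 47; -2 47 67]
y = z − H·x̄ = [-34, -3]
S = H·P̄·Hᵀ + R = [775 -27; -27 3017]
K = P̄·Hᵀ·S⁻¹ = [-294006/1168723 -128142/1168723; -190131/2337446 256293/2337446; -397899/2337446 266055/2337446]
x' = x̄ + K·y = [-137877/1168723, -1316763/2337446, -1294275/2337446]
P' = (I − K·H)·P̄ = [1374295/1168723 -1276293/1168723 2565160/1168723; -1276293/1168723 2615963/2337446 -4997687/2337446; 2565160/1168723 -4997687/2337446 10305377/2337446]

x' = [-137877/1168723, -1316763/2337446, -1294275/2337446]
P' = [1374295/1168723 -1276293/1168723 2565160/1168723; -1276293/1168723 2615963/2337446 -4997687/2337446; 2565160/1168723 -4997687/2337446 10305377/2337446]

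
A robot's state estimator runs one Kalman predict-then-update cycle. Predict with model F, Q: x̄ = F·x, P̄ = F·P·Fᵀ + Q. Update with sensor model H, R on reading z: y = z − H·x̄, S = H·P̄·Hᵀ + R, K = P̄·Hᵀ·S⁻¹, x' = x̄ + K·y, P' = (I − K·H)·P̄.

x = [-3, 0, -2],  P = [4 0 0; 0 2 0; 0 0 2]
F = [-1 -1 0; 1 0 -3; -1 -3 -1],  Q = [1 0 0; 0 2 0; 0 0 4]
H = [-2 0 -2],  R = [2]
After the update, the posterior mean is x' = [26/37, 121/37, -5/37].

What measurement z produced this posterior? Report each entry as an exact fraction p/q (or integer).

x̄ = F·x = [3, 3, 5]
P̄ = F·P·Fᵀ + Q = [7 -4 10; -4 24 2; 10 2 28]
S = H·P̄·Hᵀ + R = [222]
K = P̄·Hᵀ·S⁻¹ = [-17/111; 2/111; -38/111]
x' − x̄ = [-85/37, 10/37, -190/37] = K·y
y = (KᵀK)⁻¹·Kᵀ·(x' − x̄) = [15]
z = y + H·x̄ = [15] + [-16] = [-1]

z = [-1]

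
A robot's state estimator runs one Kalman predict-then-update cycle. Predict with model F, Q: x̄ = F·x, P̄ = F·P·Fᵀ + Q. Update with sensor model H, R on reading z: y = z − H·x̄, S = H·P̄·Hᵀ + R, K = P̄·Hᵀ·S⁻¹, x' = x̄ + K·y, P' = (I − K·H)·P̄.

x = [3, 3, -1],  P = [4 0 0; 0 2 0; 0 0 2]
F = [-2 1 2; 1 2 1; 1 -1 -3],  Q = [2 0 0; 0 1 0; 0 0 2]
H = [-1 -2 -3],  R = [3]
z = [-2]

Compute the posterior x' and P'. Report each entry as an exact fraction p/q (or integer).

x' = [79/121, 752/121, -39/11]
P' = [1944/121 456/121 -90/11; 456/121 1671/121 -114/11; -90/11 -114/11 10]

x̄ = F·x = [-5, 8, 3]
P̄ = F·P·Fᵀ + Q = [28 0 -22; 0 15 -6; -22 -6 26]
y = z − H·x̄ = [18]
S = H·P̄·Hᵀ + R = [121]
K = P̄·Hᵀ·S⁻¹ = [38/121; -12/121; -4/11]
x' = x̄ + K·y = [79/121, 752/121, -39/11]
P' = (I − K·H)·P̄ = [1944/121 456/121 -90/11; 456/121 1671/121 -114/11; -90/11 -114/11 10]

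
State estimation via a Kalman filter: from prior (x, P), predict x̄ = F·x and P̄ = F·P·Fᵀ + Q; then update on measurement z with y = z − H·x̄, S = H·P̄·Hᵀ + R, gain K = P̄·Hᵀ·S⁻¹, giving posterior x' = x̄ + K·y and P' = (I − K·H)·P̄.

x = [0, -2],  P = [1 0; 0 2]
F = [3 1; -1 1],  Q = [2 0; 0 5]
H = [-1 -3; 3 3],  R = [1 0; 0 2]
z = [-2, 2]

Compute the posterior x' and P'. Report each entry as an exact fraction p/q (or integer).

x' = [6/577, 2564/4039]
P' = [401/577 -221/577; -221/577 1149/4039]

x̄ = F·x = [-2, -2]
P̄ = F·P·Fᵀ + Q = [13 -1; -1 8]
y = z − H·x̄ = [-10, 14]
S = H·P̄·Hᵀ + R = [80 -99; -99 173]
K = P̄·Hᵀ·S⁻¹ = [262/577 270/577; -1900/4039 -597/4039]
x' = x̄ + K·y = [6/577, 2564/4039]
P' = (I − K·H)·P̄ = [401/577 -221/577; -221/577 1149/4039]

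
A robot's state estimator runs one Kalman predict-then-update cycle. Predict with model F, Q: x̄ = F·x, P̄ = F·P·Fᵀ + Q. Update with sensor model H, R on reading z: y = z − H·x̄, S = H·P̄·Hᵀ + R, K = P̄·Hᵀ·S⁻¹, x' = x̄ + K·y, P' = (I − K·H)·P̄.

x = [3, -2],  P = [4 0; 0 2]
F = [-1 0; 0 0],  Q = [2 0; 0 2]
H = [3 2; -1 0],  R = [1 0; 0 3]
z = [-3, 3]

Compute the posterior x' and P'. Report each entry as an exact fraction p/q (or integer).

x' = [-5/3, 8/9]
P' = [2/3 -8/9; -8/9 38/27]

x̄ = F·x = [-3, 0]
P̄ = F·P·Fᵀ + Q = [6 0; 0 2]
y = z − H·x̄ = [6, 0]
S = H·P̄·Hᵀ + R = [63 -18; -18 9]
K = P̄·Hᵀ·S⁻¹ = [2/9 -2/9; 4/27 8/27]
x' = x̄ + K·y = [-5/3, 8/9]
P' = (I − K·H)·P̄ = [2/3 -8/9; -8/9 38/27]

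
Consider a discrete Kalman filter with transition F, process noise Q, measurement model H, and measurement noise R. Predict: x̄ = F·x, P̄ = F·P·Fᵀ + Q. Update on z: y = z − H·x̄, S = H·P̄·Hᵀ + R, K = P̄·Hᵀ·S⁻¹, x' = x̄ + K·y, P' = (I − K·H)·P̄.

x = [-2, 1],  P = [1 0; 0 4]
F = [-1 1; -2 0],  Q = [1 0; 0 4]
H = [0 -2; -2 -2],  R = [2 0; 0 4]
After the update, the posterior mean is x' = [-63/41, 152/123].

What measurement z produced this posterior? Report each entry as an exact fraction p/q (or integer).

x̄ = F·x = [3, 4]
P̄ = F·P·Fᵀ + Q = [6 2; 2 8]
S = H·P̄·Hᵀ + R = [34 40; 40 76]
K = P̄·Hᵀ·S⁻¹ = [14/41 -16/41; -52/123 -5/123]
x' − x̄ = [-186/41, -340/123] = K·y
y = (KᵀK)⁻¹·Kᵀ·(x' − x̄) = [5, 16]
z = y + H·x̄ = [5, 16] + [-8, -14] = [-3, 2]

z = [-3, 2]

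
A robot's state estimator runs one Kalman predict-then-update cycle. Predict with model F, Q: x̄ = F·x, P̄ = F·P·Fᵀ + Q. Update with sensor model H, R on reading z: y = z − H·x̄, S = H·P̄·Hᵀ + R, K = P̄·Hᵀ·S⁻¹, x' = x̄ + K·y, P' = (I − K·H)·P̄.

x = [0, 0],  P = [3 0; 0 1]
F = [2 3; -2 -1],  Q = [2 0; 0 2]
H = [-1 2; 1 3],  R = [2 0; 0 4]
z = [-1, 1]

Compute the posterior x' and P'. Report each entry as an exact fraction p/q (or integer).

x' = [792/929, -30/929]
P' = [1066/929 30/929; 30/929 210/929]

x̄ = F·x = [0, 0]
P̄ = F·P·Fᵀ + Q = [23 -15; -15 15]
y = z − H·x̄ = [-1, 1]
S = H·P̄·Hᵀ + R = [145 82; 82 72]
K = P̄·Hᵀ·S⁻¹ = [-503/929 289/929; 195/929 165/929]
x' = x̄ + K·y = [792/929, -30/929]
P' = (I − K·H)·P̄ = [1066/929 30/929; 30/929 210/929]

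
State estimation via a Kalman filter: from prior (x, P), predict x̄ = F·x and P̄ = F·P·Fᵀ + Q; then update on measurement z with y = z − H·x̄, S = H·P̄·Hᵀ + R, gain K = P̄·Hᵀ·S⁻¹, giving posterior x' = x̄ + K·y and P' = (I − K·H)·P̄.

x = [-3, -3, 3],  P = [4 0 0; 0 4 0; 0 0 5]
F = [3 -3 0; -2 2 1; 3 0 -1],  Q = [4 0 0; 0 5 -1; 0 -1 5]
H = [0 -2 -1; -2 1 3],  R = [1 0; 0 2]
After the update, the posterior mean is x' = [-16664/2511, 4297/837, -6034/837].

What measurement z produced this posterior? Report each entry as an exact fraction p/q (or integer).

x̄ = F·x = [0, 3, -12]
P̄ = F·P·Fᵀ + Q = [76 -48 36; -48 42 -30; 36 -30 46]
S = H·P̄·Hᵀ + R = [95 -132; -132 342]
K = P̄·Hᵀ·S⁻¹ = [1396/2511 -410/7533; -674/837 -428/2511; 530/837 878/2511]
x' − x̄ = [-16664/2511, 1786/837, 4010/837] = K·y
y = (KᵀK)⁻¹·Kᵀ·(x' − x̄) = [-9, 30]
z = y + H·x̄ = [-9, 30] + [6, -33] = [-3, -3]

z = [-3, -3]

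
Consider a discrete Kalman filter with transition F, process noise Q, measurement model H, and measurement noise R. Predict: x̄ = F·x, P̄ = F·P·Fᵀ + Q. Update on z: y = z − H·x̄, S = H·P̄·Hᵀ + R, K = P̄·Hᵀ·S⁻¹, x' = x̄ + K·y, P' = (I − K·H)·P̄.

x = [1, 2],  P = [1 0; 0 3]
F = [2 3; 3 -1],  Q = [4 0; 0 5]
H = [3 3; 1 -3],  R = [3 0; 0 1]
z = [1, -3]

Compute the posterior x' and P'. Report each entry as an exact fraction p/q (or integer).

x' = [-12488/28473, 7951/9491]
P' = [7067/28473 -1/9491; -1/9491 787/9491]

x̄ = F·x = [8, 1]
P̄ = F·P·Fᵀ + Q = [35 -3; -3 17]
y = z − H·x̄ = [-26, -8]
S = H·P̄·Hᵀ + R = [417 -30; -30 207]
K = P̄·Hᵀ·S⁻¹ = [7064/28473 7076/28473; 786/9491 -2362/9491]
x' = x̄ + K·y = [-12488/28473, 7951/9491]
P' = (I − K·H)·P̄ = [7067/28473 -1/9491; -1/9491 787/9491]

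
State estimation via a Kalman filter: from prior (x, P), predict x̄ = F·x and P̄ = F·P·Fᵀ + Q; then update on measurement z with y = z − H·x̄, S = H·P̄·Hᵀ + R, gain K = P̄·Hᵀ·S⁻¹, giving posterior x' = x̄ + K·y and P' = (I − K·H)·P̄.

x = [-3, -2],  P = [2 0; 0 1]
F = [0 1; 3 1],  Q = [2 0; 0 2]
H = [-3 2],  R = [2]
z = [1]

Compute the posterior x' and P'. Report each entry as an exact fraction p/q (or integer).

x' = [-321/101, -448/101]
P' = [254/101 374/101; 374/101 600/101]

x̄ = F·x = [-2, -11]
P̄ = F·P·Fᵀ + Q = [3 1; 1 21]
y = z − H·x̄ = [17]
S = H·P̄·Hᵀ + R = [101]
K = P̄·Hᵀ·S⁻¹ = [-7/101; 39/101]
x' = x̄ + K·y = [-321/101, -448/101]
P' = (I − K·H)·P̄ = [254/101 374/101; 374/101 600/101]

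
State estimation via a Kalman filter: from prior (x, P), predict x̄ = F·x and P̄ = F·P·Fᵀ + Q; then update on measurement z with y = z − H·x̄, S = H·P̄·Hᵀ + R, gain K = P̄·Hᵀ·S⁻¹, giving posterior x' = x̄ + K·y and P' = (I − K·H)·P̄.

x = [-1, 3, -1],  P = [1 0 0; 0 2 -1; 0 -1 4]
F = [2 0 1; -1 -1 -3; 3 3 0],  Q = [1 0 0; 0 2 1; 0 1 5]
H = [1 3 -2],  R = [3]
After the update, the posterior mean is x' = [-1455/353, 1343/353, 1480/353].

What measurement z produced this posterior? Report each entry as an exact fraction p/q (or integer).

x̄ = F·x = [-3, 1, 6]
P̄ = F·P·Fᵀ + Q = [9 -13 3; -13 35 1; 3 1 32]
S = H·P̄·Hᵀ + R = [353]
K = P̄·Hᵀ·S⁻¹ = [-36/353; 90/353; -58/353]
x' − x̄ = [-396/353, 990/353, -638/353] = K·y
y = (KᵀK)⁻¹·Kᵀ·(x' − x̄) = [11]
z = y + H·x̄ = [11] + [-12] = [-1]

z = [-1]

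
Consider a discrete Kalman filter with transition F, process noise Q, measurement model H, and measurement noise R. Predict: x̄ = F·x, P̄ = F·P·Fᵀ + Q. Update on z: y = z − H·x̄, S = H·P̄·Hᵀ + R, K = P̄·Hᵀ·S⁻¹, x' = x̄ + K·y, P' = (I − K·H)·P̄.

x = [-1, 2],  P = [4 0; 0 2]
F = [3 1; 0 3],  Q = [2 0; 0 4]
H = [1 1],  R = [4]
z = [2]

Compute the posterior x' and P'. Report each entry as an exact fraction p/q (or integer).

x̄ = F·x = [-1, 6]
P̄ = F·P·Fᵀ + Q = [40 6; 6 22]
y = z − H·x̄ = [-3]
S = H·P̄·Hᵀ + R = [78]
K = P̄·Hᵀ·S⁻¹ = [23/39; 14/39]
x' = x̄ + K·y = [-36/13, 64/13]
P' = (I − K·H)·P̄ = [502/39 -410/39; -410/39 466/39]

x' = [-36/13, 64/13]
P' = [502/39 -410/39; -410/39 466/39]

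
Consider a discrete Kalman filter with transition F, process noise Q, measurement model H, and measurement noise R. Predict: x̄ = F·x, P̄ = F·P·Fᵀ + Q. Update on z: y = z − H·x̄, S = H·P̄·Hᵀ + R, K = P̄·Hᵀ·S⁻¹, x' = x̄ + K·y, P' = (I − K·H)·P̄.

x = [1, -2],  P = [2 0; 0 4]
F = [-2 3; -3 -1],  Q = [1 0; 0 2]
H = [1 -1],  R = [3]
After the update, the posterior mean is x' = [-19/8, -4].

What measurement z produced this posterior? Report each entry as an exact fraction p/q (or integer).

x̄ = F·x = [-8, -1]
P̄ = F·P·Fᵀ + Q = [45 0; 0 24]
S = H·P̄·Hᵀ + R = [72]
K = P̄·Hᵀ·S⁻¹ = [5/8; -1/3]
x' − x̄ = [45/8, -3] = K·y
y = (KᵀK)⁻¹·Kᵀ·(x' − x̄) = [9]
z = y + H·x̄ = [9] + [-7] = [2]

z = [2]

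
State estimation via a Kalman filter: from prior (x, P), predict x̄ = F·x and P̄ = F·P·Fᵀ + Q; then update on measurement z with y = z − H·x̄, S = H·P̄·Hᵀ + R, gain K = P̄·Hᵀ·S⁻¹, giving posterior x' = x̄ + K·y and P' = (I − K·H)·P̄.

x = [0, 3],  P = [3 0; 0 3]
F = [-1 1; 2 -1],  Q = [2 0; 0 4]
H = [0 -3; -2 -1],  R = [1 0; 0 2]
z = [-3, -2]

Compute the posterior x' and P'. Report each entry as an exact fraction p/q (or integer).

x' = [340/583, 2846/2915]
P' = [273/583 -32/583; -32/583 322/2915]

x̄ = F·x = [3, -3]
P̄ = F·P·Fᵀ + Q = [8 -9; -9 19]
y = z − H·x̄ = [-12, 1]
S = H·P̄·Hᵀ + R = [172 3; 3 17]
K = P̄·Hᵀ·S⁻¹ = [96/583 -257/583; -966/2915 -1/2915]
x' = x̄ + K·y = [340/583, 2846/2915]
P' = (I − K·H)·P̄ = [273/583 -32/583; -32/583 322/2915]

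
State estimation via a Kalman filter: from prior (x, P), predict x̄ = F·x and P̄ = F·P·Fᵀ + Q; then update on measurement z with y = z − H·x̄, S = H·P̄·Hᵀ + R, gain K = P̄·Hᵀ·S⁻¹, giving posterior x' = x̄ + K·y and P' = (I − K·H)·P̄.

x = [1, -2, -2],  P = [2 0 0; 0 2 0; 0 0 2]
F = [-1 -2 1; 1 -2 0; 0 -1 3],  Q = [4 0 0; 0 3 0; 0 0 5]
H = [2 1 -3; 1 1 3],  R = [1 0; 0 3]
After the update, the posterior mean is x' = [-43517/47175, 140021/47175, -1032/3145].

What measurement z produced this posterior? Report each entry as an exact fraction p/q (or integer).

x̄ = F·x = [1, 5, -4]
P̄ = F·P·Fᵀ + Q = [16 6 10; 6 13 4; 10 4 25]
S = H·P̄·Hᵀ + R = [183 -132; -132 353]
K = P̄·Hᵀ·S⁻¹ = [9688/47175 3524/15725; 8681/47175 2463/15725; -417/3145 637/3145]
x' − x̄ = [-90692/47175, -95854/47175, 11548/3145] = K·y
y = (KᵀK)⁻¹·Kᵀ·(x' − x̄) = [-17, 7]
z = y + H·x̄ = [-17, 7] + [19, -6] = [2, 1]

z = [2, 1]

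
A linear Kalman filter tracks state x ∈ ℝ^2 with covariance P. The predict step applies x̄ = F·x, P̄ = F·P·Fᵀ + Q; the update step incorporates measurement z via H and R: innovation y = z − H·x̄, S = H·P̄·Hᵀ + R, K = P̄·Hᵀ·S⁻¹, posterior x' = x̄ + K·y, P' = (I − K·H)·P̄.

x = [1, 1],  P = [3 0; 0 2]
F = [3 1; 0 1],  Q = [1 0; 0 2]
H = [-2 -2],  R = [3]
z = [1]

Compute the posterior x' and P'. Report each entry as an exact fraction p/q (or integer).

x̄ = F·x = [4, 1]
P̄ = F·P·Fᵀ + Q = [30 2; 2 4]
y = z − H·x̄ = [11]
S = H·P̄·Hᵀ + R = [155]
K = P̄·Hᵀ·S⁻¹ = [-64/155; -12/155]
x' = x̄ + K·y = [-84/155, 23/155]
P' = (I − K·H)·P̄ = [554/155 -458/155; -458/155 476/155]

x' = [-84/155, 23/155]
P' = [554/155 -458/155; -458/155 476/155]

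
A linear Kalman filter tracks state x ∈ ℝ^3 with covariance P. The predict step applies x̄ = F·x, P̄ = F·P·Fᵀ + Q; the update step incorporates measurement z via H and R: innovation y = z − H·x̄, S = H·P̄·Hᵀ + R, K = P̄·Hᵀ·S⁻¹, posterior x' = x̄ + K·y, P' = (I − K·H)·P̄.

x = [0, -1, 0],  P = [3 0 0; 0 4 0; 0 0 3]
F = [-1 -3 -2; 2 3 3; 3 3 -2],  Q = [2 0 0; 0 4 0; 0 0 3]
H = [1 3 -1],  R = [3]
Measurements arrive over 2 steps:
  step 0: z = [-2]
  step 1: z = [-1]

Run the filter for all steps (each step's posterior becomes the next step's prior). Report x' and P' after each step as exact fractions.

step 0: x' = [911/335, -864/335, -1008/335], P' = [8919/335 -6846/335 -11337/335; -6846/335 6584/335 12483/335; -11337/335 12483/335 26121/335]
step 1: x' = [5316839/2409271, -1762663/2409271, 2466642/2409271], P' = [25246713/2409271 -2091330/2409271 21221361/2409271; -2091330/2409271 15322060/2409271 41176749/2409271; 21221361/2409271 41176749/2409271 146130741/2409271]

step 0: x̄ = F·x = [3, -3, -3]
step 0: P̄ = F·P·Fᵀ + Q = [53 -60 -33; -60 79 36; -33 36 78]
step 0: y = z − H·x̄ = [1]
step 0: S = H·P̄·Hᵀ + R = [335]
step 0: K = P̄·Hᵀ·S⁻¹ = [-94/335; 141/335; -3/335]
step 0: x' = x̄ + K·y = [911/335, -864/335, -1008/335]
step 0: P' = (I − K·H)·P̄ = [8919/335 -6846/335 -11337/335; -6846/335 6584/335 12483/335; -11337/335 12483/335 26121/335]
step 1: x̄ = F·x = [3697/335, -3794/335, 2157/335]
step 1: P̄ = F·P·Fᵀ + Q = [236701/335 -280092/335 145971/335; -280092/335 337859/335 -165882/335; 145971/335 -165882/335 108036/335]
step 1: y = z − H·x̄ = [9507/335]
step 1: S = H·P̄·Hᵀ + R = [2409271/335]
step 1: K = P̄·Hᵀ·S⁻¹ = [-749546/2409271; 899367/2409271; -459711/2409271]
step 1: x' = x̄ + K·y = [5316839/2409271, -1762663/2409271, 2466642/2409271]
step 1: P' = (I − K·H)·P̄ = [25246713/2409271 -2091330/2409271 21221361/2409271; -2091330/2409271 15322060/2409271 41176749/2409271; 21221361/2409271 41176749/2409271 146130741/2409271]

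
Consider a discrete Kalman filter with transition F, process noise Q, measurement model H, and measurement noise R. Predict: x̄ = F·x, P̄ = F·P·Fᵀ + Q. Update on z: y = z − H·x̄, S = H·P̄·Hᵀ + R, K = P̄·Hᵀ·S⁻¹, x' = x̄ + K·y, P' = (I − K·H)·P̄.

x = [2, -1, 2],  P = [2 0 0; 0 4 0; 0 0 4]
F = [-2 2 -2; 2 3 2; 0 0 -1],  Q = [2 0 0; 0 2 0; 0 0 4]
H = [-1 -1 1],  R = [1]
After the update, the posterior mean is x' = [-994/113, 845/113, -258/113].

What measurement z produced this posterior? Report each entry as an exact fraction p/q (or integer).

z = [-1]

x̄ = F·x = [-10, 5, -2]
P̄ = F·P·Fᵀ + Q = [42 0 8; 0 62 -8; 8 -8 8]
S = H·P̄·Hᵀ + R = [113]
K = P̄·Hᵀ·S⁻¹ = [-34/113; -70/113; 8/113]
x' − x̄ = [136/113, 280/113, -32/113] = K·y
y = (KᵀK)⁻¹·Kᵀ·(x' − x̄) = [-4]
z = y + H·x̄ = [-4] + [3] = [-1]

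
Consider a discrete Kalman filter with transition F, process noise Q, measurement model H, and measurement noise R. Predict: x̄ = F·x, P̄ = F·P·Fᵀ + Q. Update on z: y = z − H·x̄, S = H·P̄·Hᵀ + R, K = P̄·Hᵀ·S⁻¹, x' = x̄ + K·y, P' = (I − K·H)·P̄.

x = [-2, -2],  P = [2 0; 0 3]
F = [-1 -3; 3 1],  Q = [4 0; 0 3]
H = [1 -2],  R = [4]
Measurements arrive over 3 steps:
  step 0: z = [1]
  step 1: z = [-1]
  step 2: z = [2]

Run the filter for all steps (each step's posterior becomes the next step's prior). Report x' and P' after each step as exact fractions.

step 0: x' = [95/193, -95/193], P' = [2400/193 1074/193; 1074/193 663/193]
step 1: x' = [209039/213215, 211121/213215], P' = [1289248/213215 533742/213215; 533742/213215 423873/213215]
step 2: x' = [-39950258/115396217, -129480730/115396217], P' = [704314080/115396217 291931074/115396217; 291931074/115396217 230395911/115396217]

step 0: x̄ = F·x = [8, -8]
step 0: P̄ = F·P·Fᵀ + Q = [33 -15; -15 24]
step 0: y = z − H·x̄ = [-23]
step 0: S = H·P̄·Hᵀ + R = [193]
step 0: K = P̄·Hᵀ·S⁻¹ = [63/193; -63/193]
step 0: x' = x̄ + K·y = [95/193, -95/193]
step 0: P' = (I − K·H)·P̄ = [2400/193 1074/193; 1074/193 663/193]
step 1: x̄ = F·x = [190/193, 190/193]
step 1: P̄ = F·P·Fᵀ + Q = [15583/193 -19929/193; -19929/193 29286/193]
step 1: y = z − H·x̄ = [-3/193]
step 1: S = H·P̄·Hᵀ + R = [213215/193]
step 1: K = P̄·Hᵀ·S⁻¹ = [55441/213215; -78501/213215]
step 1: x' = x̄ + K·y = [209039/213215, 211121/213215]
step 1: P' = (I − K·H)·P̄ = [1289248/213215 533742/213215; 533742/213215 423873/213215]
step 2: x̄ = F·x = [-842402/213215, 838238/213215]
step 2: P̄ = F·P·Fᵀ + Q = [9159417/213215 -10476783/213215; -10476783/213215 15869202/213215]
step 2: y = z − H·x̄ = [2945308/213215]
step 2: S = H·P̄·Hᵀ + R = [115396217/213215]
step 2: K = P̄·Hᵀ·S⁻¹ = [30112983/115396217; -42215187/115396217]
step 2: x' = x̄ + K·y = [-39950258/115396217, -129480730/115396217]
step 2: P' = (I − K·H)·P̄ = [704314080/115396217 291931074/115396217; 291931074/115396217 230395911/115396217]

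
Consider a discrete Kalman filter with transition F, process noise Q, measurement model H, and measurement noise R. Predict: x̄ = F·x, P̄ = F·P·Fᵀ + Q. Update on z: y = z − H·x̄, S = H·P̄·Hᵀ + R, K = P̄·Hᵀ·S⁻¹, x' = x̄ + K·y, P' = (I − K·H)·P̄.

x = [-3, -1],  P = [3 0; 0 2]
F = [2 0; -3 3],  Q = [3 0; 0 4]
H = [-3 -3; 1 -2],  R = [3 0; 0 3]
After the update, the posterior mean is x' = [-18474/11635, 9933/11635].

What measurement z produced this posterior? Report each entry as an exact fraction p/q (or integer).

z = [2, -3]

x̄ = F·x = [-6, 6]
P̄ = F·P·Fᵀ + Q = [15 -18; -18 49]
S = H·P̄·Hᵀ + R = [255 195; 195 286]
K = P̄·Hᵀ·S⁻¹ = [-189/895 750/2327; -102/895 -763/2327]
x' − x̄ = [51336/11635, -59877/11635] = K·y
y = (KᵀK)⁻¹·Kᵀ·(x' − x̄) = [2, 15]
z = y + H·x̄ = [2, 15] + [0, -18] = [2, -3]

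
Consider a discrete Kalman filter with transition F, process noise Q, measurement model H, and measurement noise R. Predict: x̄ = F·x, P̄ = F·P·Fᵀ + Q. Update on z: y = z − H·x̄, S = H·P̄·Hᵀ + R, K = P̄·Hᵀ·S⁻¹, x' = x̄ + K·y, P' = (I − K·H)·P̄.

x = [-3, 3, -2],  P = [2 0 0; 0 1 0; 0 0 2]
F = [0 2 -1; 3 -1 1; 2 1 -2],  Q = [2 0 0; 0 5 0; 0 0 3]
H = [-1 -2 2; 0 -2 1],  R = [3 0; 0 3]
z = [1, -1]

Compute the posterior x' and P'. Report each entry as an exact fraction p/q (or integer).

x̄ = F·x = [8, -14, 1]
P̄ = F·P·Fᵀ + Q = [8 -4 6; -4 26 7; 6 7 20]
y = z − H·x̄ = [-21, -30]
S = H·P̄·Hᵀ + R = [99 88; 88 99]
K = P̄·Hᵀ·S⁻¹ = [-4/187 30/187; 54/187 -133/187; 12/17 -106/187]
x' = x̄ + K·y = [40/11, 14/11, 35/11]
P' = (I − K·H)·P̄ = [1124/187 466/187 1022/187; 466/187 713/187 1027/187; 1022/187 1027/187 1736/187]

x' = [40/11, 14/11, 35/11]
P' = [1124/187 466/187 1022/187; 466/187 713/187 1027/187; 1022/187 1027/187 1736/187]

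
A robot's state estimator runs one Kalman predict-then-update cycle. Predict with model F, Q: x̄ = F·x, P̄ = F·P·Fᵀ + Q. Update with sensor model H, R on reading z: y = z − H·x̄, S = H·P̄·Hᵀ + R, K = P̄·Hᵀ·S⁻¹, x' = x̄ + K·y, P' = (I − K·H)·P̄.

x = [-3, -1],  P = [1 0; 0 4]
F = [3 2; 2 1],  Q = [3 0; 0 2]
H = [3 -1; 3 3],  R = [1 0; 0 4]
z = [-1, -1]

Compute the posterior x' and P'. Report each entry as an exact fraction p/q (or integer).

x̄ = F·x = [-11, -7]
P̄ = F·P·Fᵀ + Q = [28 14; 14 10]
y = z − H·x̄ = [25, 53]
S = H·P̄·Hᵀ + R = [179 306; 306 598]
K = P̄·Hᵀ·S⁻¹ = [1652/6703 567/6703; -1448/6703 1548/6703]
x' = x̄ + K·y = [-2382/6703, -1077/6703]
P' = (I − K·H)·P̄ = [602/6703 154/6703; 154/6703 1910/6703]

x' = [-2382/6703, -1077/6703]
P' = [602/6703 154/6703; 154/6703 1910/6703]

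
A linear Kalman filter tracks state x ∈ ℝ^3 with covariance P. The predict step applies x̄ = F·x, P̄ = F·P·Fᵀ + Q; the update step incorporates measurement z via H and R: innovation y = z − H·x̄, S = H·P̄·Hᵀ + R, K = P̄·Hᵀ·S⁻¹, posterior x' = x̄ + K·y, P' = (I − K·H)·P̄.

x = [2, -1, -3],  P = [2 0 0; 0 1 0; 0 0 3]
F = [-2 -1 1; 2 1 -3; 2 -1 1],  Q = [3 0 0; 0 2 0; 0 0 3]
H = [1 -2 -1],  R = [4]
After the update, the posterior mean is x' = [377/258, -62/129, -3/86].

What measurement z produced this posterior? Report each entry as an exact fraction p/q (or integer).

x̄ = F·x = [-6, 12, 2]
P̄ = F·P·Fᵀ + Q = [15 -18 -4; -18 38 -2; -4 -2 15]
S = H·P̄·Hᵀ + R = [258]
K = P̄·Hᵀ·S⁻¹ = [55/258; -46/129; -5/86]
x' − x̄ = [1925/258, -1610/129, -175/86] = K·y
y = (KᵀK)⁻¹·Kᵀ·(x' − x̄) = [35]
z = y + H·x̄ = [35] + [-32] = [3]

z = [3]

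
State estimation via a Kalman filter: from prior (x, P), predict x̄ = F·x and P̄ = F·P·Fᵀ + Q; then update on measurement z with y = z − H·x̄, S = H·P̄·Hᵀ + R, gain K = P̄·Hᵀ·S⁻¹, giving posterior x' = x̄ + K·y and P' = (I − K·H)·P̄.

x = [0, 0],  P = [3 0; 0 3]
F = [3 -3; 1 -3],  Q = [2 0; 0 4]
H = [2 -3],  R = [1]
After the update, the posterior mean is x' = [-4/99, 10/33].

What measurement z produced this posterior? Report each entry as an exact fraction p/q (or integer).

x̄ = F·x = [0, 0]
P̄ = F·P·Fᵀ + Q = [56 36; 36 34]
S = H·P̄·Hᵀ + R = [99]
K = P̄·Hᵀ·S⁻¹ = [4/99; -10/33]
x' − x̄ = [-4/99, 10/33] = K·y
y = (KᵀK)⁻¹·Kᵀ·(x' − x̄) = [-1]
z = y + H·x̄ = [-1] + [0] = [-1]

z = [-1]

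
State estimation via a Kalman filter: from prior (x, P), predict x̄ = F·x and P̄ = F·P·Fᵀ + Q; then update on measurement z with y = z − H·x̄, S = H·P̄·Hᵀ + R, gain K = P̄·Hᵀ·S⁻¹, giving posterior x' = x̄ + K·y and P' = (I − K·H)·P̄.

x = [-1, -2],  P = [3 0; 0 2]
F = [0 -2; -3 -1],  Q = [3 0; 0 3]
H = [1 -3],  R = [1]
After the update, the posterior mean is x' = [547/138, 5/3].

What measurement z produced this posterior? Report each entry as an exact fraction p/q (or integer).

z = [-1]

x̄ = F·x = [4, 5]
P̄ = F·P·Fᵀ + Q = [11 4; 4 32]
S = H·P̄·Hᵀ + R = [276]
K = P̄·Hᵀ·S⁻¹ = [-1/276; -1/3]
x' − x̄ = [-5/138, -10/3] = K·y
y = (KᵀK)⁻¹·Kᵀ·(x' − x̄) = [10]
z = y + H·x̄ = [10] + [-11] = [-1]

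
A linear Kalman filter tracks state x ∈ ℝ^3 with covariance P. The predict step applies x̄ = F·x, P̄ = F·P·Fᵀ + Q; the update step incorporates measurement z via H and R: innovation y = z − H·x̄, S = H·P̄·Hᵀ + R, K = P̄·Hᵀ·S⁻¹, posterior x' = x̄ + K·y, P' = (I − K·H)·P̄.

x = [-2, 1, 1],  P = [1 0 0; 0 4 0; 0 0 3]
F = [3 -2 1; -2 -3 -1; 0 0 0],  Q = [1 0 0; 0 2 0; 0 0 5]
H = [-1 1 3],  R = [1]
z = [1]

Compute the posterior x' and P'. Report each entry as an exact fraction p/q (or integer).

x' = [-91/15, -2, -1]
P' = [1207/45 59/3 7/3; 59/3 35 -5; 7/3 -5 5/2]

x̄ = F·x = [-7, 0, 0]
P̄ = F·P·Fᵀ + Q = [29 15 0; 15 45 0; 0 0 5]
y = z − H·x̄ = [-6]
S = H·P̄·Hᵀ + R = [90]
K = P̄·Hᵀ·S⁻¹ = [-7/45; 1/3; 1/6]
x' = x̄ + K·y = [-91/15, -2, -1]
P' = (I − K·H)·P̄ = [1207/45 59/3 7/3; 59/3 35 -5; 7/3 -5 5/2]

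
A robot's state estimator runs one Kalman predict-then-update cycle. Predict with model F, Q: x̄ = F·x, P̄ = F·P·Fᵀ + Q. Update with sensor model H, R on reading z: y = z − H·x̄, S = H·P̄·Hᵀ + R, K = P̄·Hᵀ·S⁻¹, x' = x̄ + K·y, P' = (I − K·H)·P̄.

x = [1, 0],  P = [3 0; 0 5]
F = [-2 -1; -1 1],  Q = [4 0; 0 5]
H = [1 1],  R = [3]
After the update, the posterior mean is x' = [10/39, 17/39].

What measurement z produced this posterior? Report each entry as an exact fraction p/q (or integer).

x̄ = F·x = [-2, -1]
P̄ = F·P·Fᵀ + Q = [21 1; 1 13]
S = H·P̄·Hᵀ + R = [39]
K = P̄·Hᵀ·S⁻¹ = [22/39; 14/39]
x' − x̄ = [88/39, 56/39] = K·y
y = (KᵀK)⁻¹·Kᵀ·(x' − x̄) = [4]
z = y + H·x̄ = [4] + [-3] = [1]

z = [1]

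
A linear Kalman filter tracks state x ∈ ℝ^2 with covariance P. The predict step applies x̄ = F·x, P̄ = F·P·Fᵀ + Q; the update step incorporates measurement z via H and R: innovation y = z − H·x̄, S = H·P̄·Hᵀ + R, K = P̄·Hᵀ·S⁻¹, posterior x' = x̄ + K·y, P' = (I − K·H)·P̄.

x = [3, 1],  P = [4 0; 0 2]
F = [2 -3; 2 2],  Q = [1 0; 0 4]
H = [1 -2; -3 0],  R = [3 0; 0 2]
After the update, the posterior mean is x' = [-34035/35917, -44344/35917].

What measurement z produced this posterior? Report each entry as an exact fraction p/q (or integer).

x̄ = F·x = [3, 8]
P̄ = F·P·Fᵀ + Q = [35 4; 4 28]
S = H·P̄·Hᵀ + R = [134 -81; -81 317]
K = P̄·Hᵀ·S⁻¹ = [54/35917 -11883/35917; -17456/35917 -5820/35917]
x' − x̄ = [-141786/35917, -331680/35917] = K·y
y = (KᵀK)⁻¹·Kᵀ·(x' − x̄) = [15, 12]
z = y + H·x̄ = [15, 12] + [-13, -9] = [2, 3]

z = [2, 3]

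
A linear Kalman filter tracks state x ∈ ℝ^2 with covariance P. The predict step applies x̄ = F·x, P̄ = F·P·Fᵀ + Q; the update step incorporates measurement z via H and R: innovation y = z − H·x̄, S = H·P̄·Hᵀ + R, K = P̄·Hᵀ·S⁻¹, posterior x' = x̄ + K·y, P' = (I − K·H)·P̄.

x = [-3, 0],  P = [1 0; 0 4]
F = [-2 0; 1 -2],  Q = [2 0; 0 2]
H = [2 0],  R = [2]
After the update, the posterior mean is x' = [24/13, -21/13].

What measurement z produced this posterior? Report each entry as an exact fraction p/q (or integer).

z = [3]

x̄ = F·x = [6, -3]
P̄ = F·P·Fᵀ + Q = [6 -2; -2 19]
S = H·P̄·Hᵀ + R = [26]
K = P̄·Hᵀ·S⁻¹ = [6/13; -2/13]
x' − x̄ = [-54/13, 18/13] = K·y
y = (KᵀK)⁻¹·Kᵀ·(x' − x̄) = [-9]
z = y + H·x̄ = [-9] + [12] = [3]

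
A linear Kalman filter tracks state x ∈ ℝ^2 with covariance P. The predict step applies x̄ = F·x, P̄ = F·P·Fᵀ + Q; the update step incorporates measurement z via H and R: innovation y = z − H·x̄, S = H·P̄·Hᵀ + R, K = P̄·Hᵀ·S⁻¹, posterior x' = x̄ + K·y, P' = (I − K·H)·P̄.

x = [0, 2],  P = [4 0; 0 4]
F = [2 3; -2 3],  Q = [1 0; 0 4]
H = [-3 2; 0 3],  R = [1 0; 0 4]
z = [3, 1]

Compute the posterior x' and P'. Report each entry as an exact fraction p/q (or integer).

x̄ = F·x = [6, 6]
P̄ = F·P·Fᵀ + Q = [53 20; 20 56]
y = z − H·x̄ = [9, -17]
S = H·P̄·Hᵀ + R = [462 156; 156 508]
K = P̄·Hᵀ·S⁻¹ = [-17453/52590 3857/17530; 26/26295 2896/8765]
x' = x̄ + K·y = [-6374/8765, 3436/8765]
P' = (I − K·H)·P̄ = [16103/52590 7714/26295; 7714/26295 11584/26295]

x' = [-6374/8765, 3436/8765]
P' = [16103/52590 7714/26295; 7714/26295 11584/26295]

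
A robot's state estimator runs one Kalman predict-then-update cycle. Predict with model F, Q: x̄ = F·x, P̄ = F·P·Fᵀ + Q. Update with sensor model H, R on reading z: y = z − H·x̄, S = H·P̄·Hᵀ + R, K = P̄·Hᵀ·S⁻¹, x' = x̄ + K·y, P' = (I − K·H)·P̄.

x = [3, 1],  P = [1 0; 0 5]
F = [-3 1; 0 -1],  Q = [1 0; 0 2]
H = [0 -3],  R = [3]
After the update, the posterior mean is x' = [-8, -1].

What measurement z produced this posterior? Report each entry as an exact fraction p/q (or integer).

x̄ = F·x = [-8, -1]
P̄ = F·P·Fᵀ + Q = [15 -5; -5 7]
S = H·P̄·Hᵀ + R = [66]
K = P̄·Hᵀ·S⁻¹ = [5/22; -7/22]
x' − x̄ = [0, 0] = K·y
y = (KᵀK)⁻¹·Kᵀ·(x' − x̄) = [0]
z = y + H·x̄ = [0] + [3] = [3]

z = [3]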